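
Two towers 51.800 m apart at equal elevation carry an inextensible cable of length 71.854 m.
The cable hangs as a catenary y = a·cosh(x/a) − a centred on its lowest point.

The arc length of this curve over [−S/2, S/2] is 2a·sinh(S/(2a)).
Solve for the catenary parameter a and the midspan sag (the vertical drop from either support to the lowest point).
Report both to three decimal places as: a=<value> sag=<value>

seed: a₀ = √(S³/(24(L−S))) = √(51.800³/(24·20.054)) = 16.993722
iter 1: u=1.524092  f(a)=+2.462e+00  f'(a)=-2.956e+00  a ← 16.993722 − (+2.462e+00/-2.956e+00) = 17.826700
iter 2: u=1.452877  f(a)=+1.926e-01  f'(a)=-2.510e+00  a ← 17.826700 − (+1.926e-01/-2.510e+00) = 17.903439
iter 3: u=1.446649  f(a)=+1.400e-03  f'(a)=-2.474e+00  a ← 17.903439 − (+1.400e-03/-2.474e+00) = 17.904005
iter 4: u=1.446604  f(a)=+7.512e-08  f'(a)=-2.473e+00  a ← 17.904005 − (+7.512e-08/-2.473e+00) = 17.904005
iter 5: u=1.446604  f(a)=+1.421e-14  f'(a)=-2.473e+00  a ← 17.904005 − (+1.421e-14/-2.473e+00) = 17.904005
converged: |Δa| < 1e-12 after 5 iterations
sag = a·(cosh(S/(2a)) − 1) = 17.904005·(cosh(1.446604) − 1) = 22.237031
T_max/T_min = cosh(S/(2a)) = 2.242014

a=17.904 sag=22.237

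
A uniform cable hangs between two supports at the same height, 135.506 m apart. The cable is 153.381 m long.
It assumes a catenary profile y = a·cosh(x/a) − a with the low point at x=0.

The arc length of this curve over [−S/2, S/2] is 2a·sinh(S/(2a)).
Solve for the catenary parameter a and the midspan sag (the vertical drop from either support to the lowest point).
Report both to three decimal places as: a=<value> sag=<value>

a=77.620 sag=31.496

seed: a₀ = √(S³/(24(L−S))) = √(135.506³/(24·17.875)) = 76.156880
iter 1: u=0.889650  f(a)=+7.209e-01  f'(a)=-5.076e-01  a ← 76.156880 − (+7.209e-01/-5.076e-01) = 77.576889
iter 2: u=0.873366  f(a)=+2.066e-02  f'(a)=-4.789e-01  a ← 77.576889 − (+2.066e-02/-4.789e-01) = 77.620018
iter 3: u=0.872880  f(a)=+1.807e-05  f'(a)=-4.781e-01  a ← 77.620018 − (+1.807e-05/-4.781e-01) = 77.620056
iter 4: u=0.872880  f(a)=+1.387e-11  f'(a)=-4.781e-01  a ← 77.620056 − (+1.387e-11/-4.781e-01) = 77.620056
converged: |Δa| < 1e-12 after 4 iterations
sag = a·(cosh(S/(2a)) − 1) = 77.620056·(cosh(0.872880) − 1) = 31.495964
T_max/T_min = cosh(S/(2a)) = 1.405771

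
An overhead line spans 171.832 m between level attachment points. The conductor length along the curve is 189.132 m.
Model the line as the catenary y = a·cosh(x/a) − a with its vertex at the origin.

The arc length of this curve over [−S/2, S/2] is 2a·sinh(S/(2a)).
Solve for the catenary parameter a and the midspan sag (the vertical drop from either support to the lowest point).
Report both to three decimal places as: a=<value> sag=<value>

a=112.174 sag=34.543

seed: a₀ = √(S³/(24(L−S))) = √(171.832³/(24·17.300)) = 110.542020
iter 1: u=0.777225  f(a)=+5.301e-01  f'(a)=-3.323e-01  a ← 110.542020 − (+5.301e-01/-3.323e-01) = 112.137172
iter 2: u=0.766169  f(a)=+1.169e-02  f'(a)=-3.178e-01  a ← 112.137172 − (+1.169e-02/-3.178e-01) = 112.173963
iter 3: u=0.765917  f(a)=+5.973e-06  f'(a)=-3.175e-01  a ← 112.173963 − (+5.973e-06/-3.175e-01) = 112.173982
iter 4: u=0.765917  f(a)=+1.535e-12  f'(a)=-3.175e-01  a ← 112.173982 − (+1.535e-12/-3.175e-01) = 112.173982
converged: |Δa| < 1e-12 after 4 iterations
sag = a·(cosh(S/(2a)) − 1) = 112.173982·(cosh(0.765917) − 1) = 34.542515
T_max/T_min = cosh(S/(2a)) = 1.307937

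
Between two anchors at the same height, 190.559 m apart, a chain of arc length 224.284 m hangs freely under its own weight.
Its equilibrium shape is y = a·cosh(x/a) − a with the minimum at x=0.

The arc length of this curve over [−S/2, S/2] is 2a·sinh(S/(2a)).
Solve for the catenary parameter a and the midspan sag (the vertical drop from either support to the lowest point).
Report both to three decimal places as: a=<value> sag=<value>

seed: a₀ = √(S³/(24(L−S))) = √(190.559³/(24·33.725)) = 92.461854
iter 1: u=1.030474  f(a)=+1.837e+00  f'(a)=-8.099e-01  a ← 92.461854 − (+1.837e+00/-8.099e-01) = 94.729322
iter 2: u=1.005808  f(a)=+6.973e-02  f'(a)=-7.495e-01  a ← 94.729322 − (+6.973e-02/-7.495e-01) = 94.822354
iter 3: u=1.004821  f(a)=+1.093e-04  f'(a)=-7.472e-01  a ← 94.822354 − (+1.093e-04/-7.472e-01) = 94.822500
iter 4: u=1.004820  f(a)=+2.695e-10  f'(a)=-7.472e-01  a ← 94.822500 − (+2.695e-10/-7.472e-01) = 94.822500
iter 5: u=1.004820  f(a)=-2.842e-14  f'(a)=-7.472e-01  a ← 94.822500 − (-2.842e-14/-7.472e-01) = 94.822500
converged: |Δa| < 1e-12 after 5 iterations
sag = a·(cosh(S/(2a)) − 1) = 94.822500·(cosh(1.004820) − 1) = 52.035032
T_max/T_min = cosh(S/(2a)) = 1.548762

a=94.822 sag=52.035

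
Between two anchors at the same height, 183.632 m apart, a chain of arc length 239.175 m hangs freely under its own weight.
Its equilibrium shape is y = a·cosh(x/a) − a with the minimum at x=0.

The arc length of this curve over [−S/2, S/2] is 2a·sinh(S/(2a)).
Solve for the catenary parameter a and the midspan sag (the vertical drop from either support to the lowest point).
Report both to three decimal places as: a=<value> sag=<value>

a=71.055 sag=68.049

seed: a₀ = √(S³/(24(L−S))) = √(183.632³/(24·55.543)) = 68.155712
iter 1: u=1.347150  f(a)=+5.263e+00  f'(a)=-1.946e+00  a ← 68.155712 − (+5.263e+00/-1.946e+00) = 70.861107
iter 2: u=1.295718  f(a)=+3.296e-01  f'(a)=-1.709e+00  a ← 70.861107 − (+3.296e-01/-1.709e+00) = 71.054003
iter 3: u=1.292200  f(a)=+1.484e-03  f'(a)=-1.693e+00  a ← 71.054003 − (+1.484e-03/-1.693e+00) = 71.054880
iter 4: u=1.292184  f(a)=+3.036e-08  f'(a)=-1.693e+00  a ← 71.054880 − (+3.036e-08/-1.693e+00) = 71.054880
iter 5: u=1.292184  f(a)=-5.684e-14  f'(a)=-1.693e+00  a ← 71.054880 − (-5.684e-14/-1.693e+00) = 71.054880
converged: |Δa| < 1e-12 after 5 iterations
sag = a·(cosh(S/(2a)) − 1) = 71.054880·(cosh(1.292184) − 1) = 68.049276
T_max/T_min = cosh(S/(2a)) = 1.957700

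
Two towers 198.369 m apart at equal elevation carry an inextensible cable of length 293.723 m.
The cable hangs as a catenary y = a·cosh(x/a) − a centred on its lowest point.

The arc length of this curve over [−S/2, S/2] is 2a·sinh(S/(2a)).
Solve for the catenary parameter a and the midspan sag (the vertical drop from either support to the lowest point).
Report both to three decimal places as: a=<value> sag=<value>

seed: a₀ = √(S³/(24(L−S))) = √(198.369³/(24·95.354)) = 58.403063
iter 1: u=1.698276  f(a)=+1.473e+01  f'(a)=-4.310e+00  a ← 58.403063 − (+1.473e+01/-4.310e+00) = 61.821962
iter 2: u=1.604357  f(a)=+1.393e+00  f'(a)=-3.530e+00  a ← 61.821962 − (+1.393e+00/-3.530e+00) = 62.216544
iter 3: u=1.594182  f(a)=+1.532e-02  f'(a)=-3.453e+00  a ← 62.216544 − (+1.532e-02/-3.453e+00) = 62.220980
iter 4: u=1.594068  f(a)=+1.898e-06  f'(a)=-3.452e+00  a ← 62.220980 − (+1.898e-06/-3.452e+00) = 62.220981
iter 5: u=1.594068  f(a)=+0.000e+00  f'(a)=-3.452e+00  a ← 62.220981 − (+0.000e+00/-3.452e+00) = 62.220981
converged: |Δa| < 1e-12 after 5 iterations
sag = a·(cosh(S/(2a)) − 1) = 62.220981·(cosh(1.594068) − 1) = 97.277454
T_max/T_min = cosh(S/(2a)) = 2.563419

a=62.221 sag=97.277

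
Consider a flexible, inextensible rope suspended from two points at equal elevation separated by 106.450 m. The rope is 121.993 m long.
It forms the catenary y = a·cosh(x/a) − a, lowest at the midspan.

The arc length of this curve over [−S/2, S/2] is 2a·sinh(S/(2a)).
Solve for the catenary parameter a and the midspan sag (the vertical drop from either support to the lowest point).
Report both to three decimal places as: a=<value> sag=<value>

a=58.071 sag=26.148

seed: a₀ = √(S³/(24(L−S))) = √(106.450³/(24·15.543)) = 56.865054
iter 1: u=0.935988  f(a)=+6.952e-01  f'(a)=-5.961e-01  a ← 56.865054 − (+6.952e-01/-5.961e-01) = 58.031373
iter 2: u=0.917176  f(a)=+2.196e-02  f'(a)=-5.589e-01  a ← 58.031373 − (+2.196e-02/-5.589e-01) = 58.070669
iter 3: u=0.916556  f(a)=+2.351e-05  f'(a)=-5.578e-01  a ← 58.070669 − (+2.351e-05/-5.578e-01) = 58.070711
iter 4: u=0.916555  f(a)=+2.699e-11  f'(a)=-5.578e-01  a ← 58.070711 − (+2.699e-11/-5.578e-01) = 58.070711
converged: |Δa| < 1e-12 after 4 iterations
sag = a·(cosh(S/(2a)) − 1) = 58.070711·(cosh(0.916555) − 1) = 26.147936
T_max/T_min = cosh(S/(2a)) = 1.450278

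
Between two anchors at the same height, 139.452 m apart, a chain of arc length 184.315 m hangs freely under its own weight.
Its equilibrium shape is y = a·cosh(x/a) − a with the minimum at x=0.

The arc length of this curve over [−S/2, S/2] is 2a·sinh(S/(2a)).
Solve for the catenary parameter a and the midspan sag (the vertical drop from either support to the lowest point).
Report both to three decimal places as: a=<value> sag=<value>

seed: a₀ = √(S³/(24(L−S))) = √(139.452³/(24·44.863)) = 50.186550
iter 1: u=1.389336  f(a)=+4.534e+00  f'(a)=-2.158e+00  a ← 50.186550 − (+4.534e+00/-2.158e+00) = 52.288077
iter 2: u=1.333497  f(a)=+3.004e-01  f'(a)=-1.880e+00  a ← 52.288077 − (+3.004e-01/-1.880e+00) = 52.447810
iter 3: u=1.329436  f(a)=+1.525e-03  f'(a)=-1.861e+00  a ← 52.447810 − (+1.525e-03/-1.861e+00) = 52.448629
iter 4: u=1.329415  f(a)=+3.973e-08  f'(a)=-1.861e+00  a ← 52.448629 − (+3.973e-08/-1.861e+00) = 52.448630
iter 5: u=1.329415  f(a)=-2.842e-14  f'(a)=-1.861e+00  a ← 52.448630 − (-2.842e-14/-1.861e+00) = 52.448630
converged: |Δa| < 1e-12 after 5 iterations
sag = a·(cosh(S/(2a)) − 1) = 52.448630·(cosh(1.329415) − 1) = 53.588456
T_max/T_min = cosh(S/(2a)) = 2.021732

a=52.449 sag=53.588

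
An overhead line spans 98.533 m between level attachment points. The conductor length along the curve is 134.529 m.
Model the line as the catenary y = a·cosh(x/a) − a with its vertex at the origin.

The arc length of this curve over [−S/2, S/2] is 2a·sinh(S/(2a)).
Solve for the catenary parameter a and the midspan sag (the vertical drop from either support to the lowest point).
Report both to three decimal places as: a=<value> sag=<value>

seed: a₀ = √(S³/(24(L−S))) = √(98.533³/(24·35.996)) = 33.276667
iter 1: u=1.480512  f(a)=+4.157e+00  f'(a)=-2.676e+00  a ← 33.276667 − (+4.157e+00/-2.676e+00) = 34.830031
iter 2: u=1.414483  f(a)=+3.088e-01  f'(a)=-2.292e+00  a ← 34.830031 − (+3.088e-01/-2.292e+00) = 34.964759
iter 3: u=1.409033  f(a)=+2.006e-03  f'(a)=-2.262e+00  a ← 34.964759 − (+2.006e-03/-2.262e+00) = 34.965646
iter 4: u=1.408997  f(a)=+8.591e-08  f'(a)=-2.262e+00  a ← 34.965646 − (+8.591e-08/-2.262e+00) = 34.965646
iter 5: u=1.408997  f(a)=+0.000e+00  f'(a)=-2.262e+00  a ← 34.965646 − (+0.000e+00/-2.262e+00) = 34.965646
converged: |Δa| < 1e-12 after 5 iterations
sag = a·(cosh(S/(2a)) − 1) = 34.965646·(cosh(1.408997) − 1) = 40.844046
T_max/T_min = cosh(S/(2a)) = 2.168119

a=34.966 sag=40.844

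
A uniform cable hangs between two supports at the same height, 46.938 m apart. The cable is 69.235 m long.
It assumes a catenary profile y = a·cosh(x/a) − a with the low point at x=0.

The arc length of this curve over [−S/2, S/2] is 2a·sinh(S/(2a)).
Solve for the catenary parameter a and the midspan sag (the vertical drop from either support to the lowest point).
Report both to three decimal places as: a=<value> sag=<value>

seed: a₀ = √(S³/(24(L−S))) = √(46.938³/(24·22.297)) = 13.901384
iter 1: u=1.688249  f(a)=+3.402e+00  f'(a)=-4.220e+00  a ← 13.901384 − (+3.402e+00/-4.220e+00) = 14.707463
iter 2: u=1.595720  f(a)=+3.183e-01  f'(a)=-3.464e+00  a ← 14.707463 − (+3.183e-01/-3.464e+00) = 14.799353
iter 3: u=1.585813  f(a)=+3.423e-03  f'(a)=-3.390e+00  a ← 14.799353 − (+3.423e-03/-3.390e+00) = 14.800363
iter 4: u=1.585704  f(a)=+4.052e-07  f'(a)=-3.389e+00  a ← 14.800363 − (+4.052e-07/-3.389e+00) = 14.800363
iter 5: u=1.585704  f(a)=-1.421e-14  f'(a)=-3.389e+00  a ← 14.800363 − (-1.421e-14/-3.389e+00) = 14.800363
converged: |Δa| < 1e-12 after 5 iterations
sag = a·(cosh(S/(2a)) − 1) = 14.800363·(cosh(1.585704) − 1) = 22.848303
T_max/T_min = cosh(S/(2a)) = 2.543766

a=14.800 sag=22.848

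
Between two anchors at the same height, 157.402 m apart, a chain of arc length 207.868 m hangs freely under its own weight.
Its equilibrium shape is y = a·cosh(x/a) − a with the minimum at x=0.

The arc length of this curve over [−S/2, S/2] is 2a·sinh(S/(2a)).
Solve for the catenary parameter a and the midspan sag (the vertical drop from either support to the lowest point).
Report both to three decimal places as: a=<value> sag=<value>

seed: a₀ = √(S³/(24(L−S))) = √(157.402³/(24·50.466)) = 56.742740
iter 1: u=1.386979  f(a)=+5.082e+00  f'(a)=-2.145e+00  a ← 56.742740 − (+5.082e+00/-2.145e+00) = 59.111847
iter 2: u=1.331391  f(a)=+3.356e-01  f'(a)=-1.870e+00  a ← 59.111847 − (+3.356e-01/-1.870e+00) = 59.291285
iter 3: u=1.327362  f(a)=+1.693e-03  f'(a)=-1.852e+00  a ← 59.291285 − (+1.693e-03/-1.852e+00) = 59.292199
iter 4: u=1.327342  f(a)=+4.353e-08  f'(a)=-1.852e+00  a ← 59.292199 − (+4.353e-08/-1.852e+00) = 59.292199
iter 5: u=1.327342  f(a)=-2.842e-14  f'(a)=-1.852e+00  a ← 59.292199 − (-2.842e-14/-1.852e+00) = 59.292199
converged: |Δa| < 1e-12 after 5 iterations
sag = a·(cosh(S/(2a)) − 1) = 59.292199·(cosh(1.327342) − 1) = 60.364983
T_max/T_min = cosh(S/(2a)) = 2.018093

a=59.292 sag=60.365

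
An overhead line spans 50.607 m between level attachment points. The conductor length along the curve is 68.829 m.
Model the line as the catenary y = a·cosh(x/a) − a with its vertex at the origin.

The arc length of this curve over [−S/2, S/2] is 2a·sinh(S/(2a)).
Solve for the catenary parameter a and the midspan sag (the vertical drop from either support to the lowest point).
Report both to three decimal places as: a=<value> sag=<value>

seed: a₀ = √(S³/(24(L−S))) = √(50.607³/(24·18.222)) = 17.215207
iter 1: u=1.469834  f(a)=+2.073e+00  f'(a)=-2.611e+00  a ← 17.215207 − (+2.073e+00/-2.611e+00) = 18.009024
iter 2: u=1.405046  f(a)=+1.520e-01  f'(a)=-2.241e+00  a ← 18.009024 − (+1.520e-01/-2.241e+00) = 18.076847
iter 3: u=1.399774  f(a)=+9.602e-04  f'(a)=-2.213e+00  a ← 18.076847 − (+9.602e-04/-2.213e+00) = 18.077281
iter 4: u=1.399740  f(a)=+3.886e-08  f'(a)=-2.213e+00  a ← 18.077281 − (+3.886e-08/-2.213e+00) = 18.077281
iter 5: u=1.399740  f(a)=-1.421e-14  f'(a)=-2.213e+00  a ← 18.077281 − (-1.421e-14/-2.213e+00) = 18.077281
converged: |Δa| < 1e-12 after 5 iterations
sag = a·(cosh(S/(2a)) − 1) = 18.077281·(cosh(1.399740) − 1) = 20.796179
T_max/T_min = cosh(S/(2a)) = 2.150404

a=18.077 sag=20.796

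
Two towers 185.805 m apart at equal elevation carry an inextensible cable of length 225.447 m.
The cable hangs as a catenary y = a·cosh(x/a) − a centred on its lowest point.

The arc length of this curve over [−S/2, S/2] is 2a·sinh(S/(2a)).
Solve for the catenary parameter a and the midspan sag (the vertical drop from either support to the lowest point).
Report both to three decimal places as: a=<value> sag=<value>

a=84.619 sag=56.331

seed: a₀ = √(S³/(24(L−S))) = √(185.805³/(24·39.642)) = 82.111256
iter 1: u=1.131422  f(a)=+2.616e+00  f'(a)=-1.095e+00  a ← 82.111256 − (+2.616e+00/-1.095e+00) = 84.500427
iter 2: u=1.099432  f(a)=+1.185e-01  f'(a)=-9.978e-01  a ← 84.500427 − (+1.185e-01/-9.978e-01) = 84.619214
iter 3: u=1.097889  f(a)=+2.688e-04  f'(a)=-9.933e-01  a ← 84.619214 − (+2.688e-04/-9.933e-01) = 84.619484
iter 4: u=1.097885  f(a)=+1.390e-09  f'(a)=-9.932e-01  a ← 84.619484 − (+1.390e-09/-9.932e-01) = 84.619484
iter 5: u=1.097885  f(a)=+0.000e+00  f'(a)=-9.932e-01  a ← 84.619484 − (+0.000e+00/-9.932e-01) = 84.619484
converged: |Δa| < 1e-12 after 5 iterations
sag = a·(cosh(S/(2a)) − 1) = 84.619484·(cosh(1.097885) − 1) = 56.331020
T_max/T_min = cosh(S/(2a)) = 1.665698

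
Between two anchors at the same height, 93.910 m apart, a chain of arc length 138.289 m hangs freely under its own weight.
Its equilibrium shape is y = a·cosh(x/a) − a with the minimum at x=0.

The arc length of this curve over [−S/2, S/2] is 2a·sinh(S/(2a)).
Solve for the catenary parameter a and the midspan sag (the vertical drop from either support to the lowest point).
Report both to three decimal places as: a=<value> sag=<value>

seed: a₀ = √(S³/(24(L−S))) = √(93.910³/(24·44.379)) = 27.885176
iter 1: u=1.683870  f(a)=+6.734e+00  f'(a)=-4.182e+00  a ← 27.885176 − (+6.734e+00/-4.182e+00) = 29.495368
iter 2: u=1.591945  f(a)=+6.273e-01  f'(a)=-3.436e+00  a ← 29.495368 − (+6.273e-01/-3.436e+00) = 29.677933
iter 3: u=1.582152  f(a)=+6.679e-03  f'(a)=-3.363e+00  a ← 29.677933 − (+6.679e-03/-3.363e+00) = 29.679919
iter 4: u=1.582046  f(a)=+7.749e-07  f'(a)=-3.362e+00  a ← 29.679919 − (+7.749e-07/-3.362e+00) = 29.679919
iter 5: u=1.582046  f(a)=+2.842e-14  f'(a)=-3.362e+00  a ← 29.679919 − (+2.842e-14/-3.362e+00) = 29.679919
converged: |Δa| < 1e-12 after 5 iterations
sag = a·(cosh(S/(2a)) − 1) = 29.679919·(cosh(1.582046) − 1) = 45.565410
T_max/T_min = cosh(S/(2a)) = 2.535227

a=29.680 sag=45.565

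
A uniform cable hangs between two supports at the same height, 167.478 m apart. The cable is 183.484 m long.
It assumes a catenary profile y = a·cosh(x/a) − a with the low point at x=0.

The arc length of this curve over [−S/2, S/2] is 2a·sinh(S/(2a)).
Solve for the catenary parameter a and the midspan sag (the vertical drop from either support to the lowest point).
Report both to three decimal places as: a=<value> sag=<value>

a=112.135 sag=32.747

seed: a₀ = √(S³/(24(L−S))) = √(167.478³/(24·16.006)) = 110.583319
iter 1: u=0.757248  f(a)=+4.652e-01  f'(a)=-3.064e-01  a ← 110.583319 − (+4.652e-01/-3.064e-01) = 112.101555
iter 2: u=0.746992  f(a)=+9.754e-03  f'(a)=-2.937e-01  a ← 112.101555 − (+9.754e-03/-2.937e-01) = 112.134767
iter 3: u=0.746771  f(a)=+4.492e-06  f'(a)=-2.934e-01  a ← 112.134767 − (+4.492e-06/-2.934e-01) = 112.134782
iter 4: u=0.746771  f(a)=+9.663e-13  f'(a)=-2.934e-01  a ← 112.134782 − (+9.663e-13/-2.934e-01) = 112.134782
converged: |Δa| < 1e-12 after 4 iterations
sag = a·(cosh(S/(2a)) − 1) = 112.134782·(cosh(0.746771) − 1) = 32.747252
T_max/T_min = cosh(S/(2a)) = 1.292035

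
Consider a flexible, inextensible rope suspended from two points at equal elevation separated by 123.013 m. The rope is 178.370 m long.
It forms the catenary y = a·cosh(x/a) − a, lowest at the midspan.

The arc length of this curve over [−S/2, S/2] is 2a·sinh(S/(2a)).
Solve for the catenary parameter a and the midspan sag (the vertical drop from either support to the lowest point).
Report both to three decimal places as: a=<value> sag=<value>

seed: a₀ = √(S³/(24(L−S))) = √(123.013³/(24·55.357)) = 37.431275
iter 1: u=1.643185  f(a)=+7.972e+00  f'(a)=-3.837e+00  a ← 37.431275 − (+7.972e+00/-3.837e+00) = 39.508791
iter 2: u=1.556780  f(a)=+7.119e-01  f'(a)=-3.180e+00  a ← 39.508791 − (+7.119e-01/-3.180e+00) = 39.732640
iter 3: u=1.548009  f(a)=+6.905e-03  f'(a)=-3.119e+00  a ← 39.732640 − (+6.905e-03/-3.119e+00) = 39.734854
iter 4: u=1.547923  f(a)=+6.636e-07  f'(a)=-3.118e+00  a ← 39.734854 − (+6.636e-07/-3.118e+00) = 39.734854
iter 5: u=1.547923  f(a)=-2.842e-14  f'(a)=-3.118e+00  a ← 39.734854 − (-2.842e-14/-3.118e+00) = 39.734854
converged: |Δa| < 1e-12 after 5 iterations
sag = a·(cosh(S/(2a)) − 1) = 39.734854·(cosh(1.547923) − 1) = 57.901322
T_max/T_min = cosh(S/(2a)) = 2.457192

a=39.735 sag=57.901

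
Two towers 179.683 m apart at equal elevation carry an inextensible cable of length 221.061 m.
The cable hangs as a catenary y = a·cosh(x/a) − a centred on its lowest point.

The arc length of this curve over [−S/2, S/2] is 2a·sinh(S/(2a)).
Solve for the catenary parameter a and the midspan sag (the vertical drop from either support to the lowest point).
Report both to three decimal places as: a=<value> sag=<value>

a=78.942 sag=56.884

seed: a₀ = √(S³/(24(L−S))) = √(179.683³/(24·41.378)) = 76.431101
iter 1: u=1.175457  f(a)=+2.954e+00  f'(a)=-1.240e+00  a ← 76.431101 − (+2.954e+00/-1.240e+00) = 78.813869
iter 2: u=1.139920  f(a)=+1.438e-01  f'(a)=-1.122e+00  a ← 78.813869 − (+1.438e-01/-1.122e+00) = 78.942034
iter 3: u=1.138069  f(a)=+3.792e-04  f'(a)=-1.116e+00  a ← 78.942034 − (+3.792e-04/-1.116e+00) = 78.942373
iter 4: u=1.138064  f(a)=+2.652e-09  f'(a)=-1.116e+00  a ← 78.942373 − (+2.652e-09/-1.116e+00) = 78.942373
iter 5: u=1.138064  f(a)=+2.842e-14  f'(a)=-1.116e+00  a ← 78.942373 − (+2.842e-14/-1.116e+00) = 78.942373
converged: |Δa| < 1e-12 after 5 iterations
sag = a·(cosh(S/(2a)) − 1) = 78.942373·(cosh(1.138064) − 1) = 56.884317
T_max/T_min = cosh(S/(2a)) = 1.720580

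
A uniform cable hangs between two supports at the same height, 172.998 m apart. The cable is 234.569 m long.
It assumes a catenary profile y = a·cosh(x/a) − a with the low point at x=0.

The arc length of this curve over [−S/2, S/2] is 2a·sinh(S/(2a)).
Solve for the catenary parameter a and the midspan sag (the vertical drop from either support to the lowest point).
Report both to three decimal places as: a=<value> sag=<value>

seed: a₀ = √(S³/(24(L−S))) = √(172.998³/(24·61.571)) = 59.192666
iter 1: u=1.461313  f(a)=+6.918e+00  f'(a)=-2.560e+00  a ← 59.192666 − (+6.918e+00/-2.560e+00) = 61.895314
iter 2: u=1.397505  f(a)=+5.020e-01  f'(a)=-2.201e+00  a ← 61.895314 − (+5.020e-01/-2.201e+00) = 62.123450
iter 3: u=1.392373  f(a)=+3.101e-03  f'(a)=-2.174e+00  a ← 62.123450 − (+3.101e-03/-2.174e+00) = 62.124876
iter 4: u=1.392341  f(a)=+1.199e-07  f'(a)=-2.173e+00  a ← 62.124876 − (+1.199e-07/-2.173e+00) = 62.124876
iter 5: u=1.392341  f(a)=+0.000e+00  f'(a)=-2.173e+00  a ← 62.124876 − (+0.000e+00/-2.173e+00) = 62.124876
converged: |Δa| < 1e-12 after 5 iterations
sag = a·(cosh(S/(2a)) − 1) = 62.124876·(cosh(1.392341) − 1) = 70.597217
T_max/T_min = cosh(S/(2a)) = 2.136376

a=62.125 sag=70.597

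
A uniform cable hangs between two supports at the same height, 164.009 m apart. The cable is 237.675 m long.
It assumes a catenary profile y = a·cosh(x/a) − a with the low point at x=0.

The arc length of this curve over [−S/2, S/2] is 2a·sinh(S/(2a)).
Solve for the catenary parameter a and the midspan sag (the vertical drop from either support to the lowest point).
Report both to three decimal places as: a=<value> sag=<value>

a=53.022 sag=77.108

seed: a₀ = √(S³/(24(L−S))) = √(164.009³/(24·73.666)) = 49.953090
iter 1: u=1.641630  f(a)=+1.059e+01  f'(a)=-3.825e+00  a ← 49.953090 − (+1.059e+01/-3.825e+00) = 52.721326
iter 2: u=1.555433  f(a)=+9.438e-01  f'(a)=-3.171e+00  a ← 52.721326 − (+9.438e-01/-3.171e+00) = 53.019011
iter 3: u=1.546700  f(a)=+9.122e-03  f'(a)=-3.110e+00  a ← 53.019011 − (+9.122e-03/-3.110e+00) = 53.021944
iter 4: u=1.546614  f(a)=+8.703e-07  f'(a)=-3.109e+00  a ← 53.021944 − (+8.703e-07/-3.109e+00) = 53.021944
iter 5: u=1.546614  f(a)=+0.000e+00  f'(a)=-3.109e+00  a ← 53.021944 − (+0.000e+00/-3.109e+00) = 53.021944
converged: |Δa| < 1e-12 after 5 iterations
sag = a·(cosh(S/(2a)) − 1) = 53.021944·(cosh(1.546614) − 1) = 77.107522
T_max/T_min = cosh(S/(2a)) = 2.454257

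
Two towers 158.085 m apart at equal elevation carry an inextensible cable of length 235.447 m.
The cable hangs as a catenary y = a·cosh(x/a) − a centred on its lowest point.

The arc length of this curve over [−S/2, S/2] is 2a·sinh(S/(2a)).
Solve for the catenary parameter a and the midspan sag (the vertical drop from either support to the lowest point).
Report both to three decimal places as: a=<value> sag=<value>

seed: a₀ = √(S³/(24(L−S))) = √(158.085³/(24·77.362)) = 46.128202
iter 1: u=1.713540  f(a)=+1.218e+01  f'(a)=-4.448e+00  a ← 46.128202 − (+1.218e+01/-4.448e+00) = 48.867496
iter 2: u=1.617486  f(a)=+1.170e+00  f'(a)=-3.632e+00  a ← 48.867496 − (+1.170e+00/-3.632e+00) = 49.189594
iter 3: u=1.606895  f(a)=+1.331e-02  f'(a)=-3.549e+00  a ← 49.189594 − (+1.331e-02/-3.549e+00) = 49.193343
iter 4: u=1.606772  f(a)=+1.766e-06  f'(a)=-3.549e+00  a ← 49.193343 − (+1.766e-06/-3.549e+00) = 49.193344
iter 5: u=1.606772  f(a)=+2.842e-14  f'(a)=-3.549e+00  a ← 49.193344 − (+2.842e-14/-3.549e+00) = 49.193344
converged: |Δa| < 1e-12 after 5 iterations
sag = a·(cosh(S/(2a)) − 1) = 49.193344·(cosh(1.606772) − 1) = 78.395087
T_max/T_min = cosh(S/(2a)) = 2.593612

a=49.193 sag=78.395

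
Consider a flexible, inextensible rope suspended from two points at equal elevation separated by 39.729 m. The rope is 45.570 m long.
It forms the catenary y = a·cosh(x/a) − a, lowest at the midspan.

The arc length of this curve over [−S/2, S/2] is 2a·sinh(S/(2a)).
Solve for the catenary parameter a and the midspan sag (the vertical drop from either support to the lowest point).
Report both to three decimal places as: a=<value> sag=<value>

seed: a₀ = √(S³/(24(L−S))) = √(39.729³/(24·5.841)) = 21.150090
iter 1: u=0.939216  f(a)=+2.631e-01  f'(a)=-6.026e-01  a ← 21.150090 − (+2.631e-01/-6.026e-01) = 21.586687
iter 2: u=0.920220  f(a)=+8.368e-03  f'(a)=-5.648e-01  a ← 21.586687 − (+8.368e-03/-5.648e-01) = 21.601501
iter 3: u=0.919589  f(a)=+9.079e-06  f'(a)=-5.636e-01  a ← 21.601501 − (+9.079e-06/-5.636e-01) = 21.601517
iter 4: u=0.919588  f(a)=+1.071e-11  f'(a)=-5.636e-01  a ← 21.601517 − (+1.071e-11/-5.636e-01) = 21.601517
converged: |Δa| < 1e-12 after 4 iterations
sag = a·(cosh(S/(2a)) − 1) = 21.601517·(cosh(0.919588) − 1) = 9.795645
T_max/T_min = cosh(S/(2a)) = 1.453470

a=21.602 sag=9.796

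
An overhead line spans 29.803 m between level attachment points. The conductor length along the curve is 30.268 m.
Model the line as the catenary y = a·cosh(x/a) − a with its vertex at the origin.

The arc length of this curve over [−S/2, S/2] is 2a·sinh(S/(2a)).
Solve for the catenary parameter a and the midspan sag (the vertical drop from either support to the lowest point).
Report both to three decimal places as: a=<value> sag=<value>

seed: a₀ = √(S³/(24(L−S))) = √(29.803³/(24·0.465)) = 48.703243
iter 1: u=0.305965  f(a)=+2.181e-03  f'(a)=-1.927e-02  a ← 48.703243 − (+2.181e-03/-1.927e-02) = 48.816417
iter 2: u=0.305256  f(a)=+7.627e-06  f'(a)=-1.914e-02  a ← 48.816417 − (+7.627e-06/-1.914e-02) = 48.816816
iter 3: u=0.305253  f(a)=+9.397e-11  f'(a)=-1.914e-02  a ← 48.816816 − (+9.397e-11/-1.914e-02) = 48.816816
iter 4: u=0.305253  f(a)=+0.000e+00  f'(a)=-1.914e-02  a ← 48.816816 − (+0.000e+00/-1.914e-02) = 48.816816
converged: |Δa| < 1e-12 after 4 iterations
sag = a·(cosh(S/(2a)) − 1) = 48.816816·(cosh(0.305253) − 1) = 2.292082
T_max/T_min = cosh(S/(2a)) = 1.046953

a=48.817 sag=2.292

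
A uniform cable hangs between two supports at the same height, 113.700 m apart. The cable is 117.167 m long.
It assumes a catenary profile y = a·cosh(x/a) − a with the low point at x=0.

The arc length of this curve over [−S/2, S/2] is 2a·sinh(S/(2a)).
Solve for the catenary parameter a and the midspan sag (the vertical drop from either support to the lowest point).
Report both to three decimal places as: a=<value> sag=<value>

seed: a₀ = √(S³/(24(L−S))) = √(113.700³/(24·3.467)) = 132.910152
iter 1: u=0.427733  f(a)=+3.185e-02  f'(a)=-5.313e-02  a ← 132.910152 − (+3.185e-02/-5.313e-02) = 133.509681
iter 2: u=0.425812  f(a)=+2.168e-04  f'(a)=-5.241e-02  a ← 133.509681 − (+2.168e-04/-5.241e-02) = 133.513818
iter 3: u=0.425799  f(a)=+1.020e-08  f'(a)=-5.241e-02  a ← 133.513818 − (+1.020e-08/-5.241e-02) = 133.513819
iter 4: u=0.425799  f(a)=+1.421e-14  f'(a)=-5.241e-02  a ← 133.513819 − (+1.421e-14/-5.241e-02) = 133.513819
converged: |Δa| < 1e-12 after 4 iterations
sag = a·(cosh(S/(2a)) − 1) = 133.513819·(cosh(0.425799) − 1) = 12.287300
T_max/T_min = cosh(S/(2a)) = 1.092030

a=133.514 sag=12.287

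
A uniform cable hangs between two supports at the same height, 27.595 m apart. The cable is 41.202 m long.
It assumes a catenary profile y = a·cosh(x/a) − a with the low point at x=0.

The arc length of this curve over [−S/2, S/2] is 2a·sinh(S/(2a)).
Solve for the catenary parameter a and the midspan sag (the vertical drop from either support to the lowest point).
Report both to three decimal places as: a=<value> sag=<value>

a=8.558 sag=13.750

seed: a₀ = √(S³/(24(L−S))) = √(27.595³/(24·13.607)) = 8.021559
iter 1: u=1.720052  f(a)=+2.161e+00  f'(a)=-4.508e+00  a ← 8.021559 − (+2.161e+00/-4.508e+00) = 8.500808
iter 2: u=1.623081  f(a)=+2.088e-01  f'(a)=-3.676e+00  a ← 8.500808 − (+2.088e-01/-3.676e+00) = 8.557607
iter 3: u=1.612308  f(a)=+2.410e-03  f'(a)=-3.591e+00  a ← 8.557607 − (+2.410e-03/-3.591e+00) = 8.558278
iter 4: u=1.612182  f(a)=+3.292e-07  f'(a)=-3.590e+00  a ← 8.558278 − (+3.292e-07/-3.590e+00) = 8.558278
iter 5: u=1.612182  f(a)=+7.105e-15  f'(a)=-3.590e+00  a ← 8.558278 − (+7.105e-15/-3.590e+00) = 8.558278
converged: |Δa| < 1e-12 after 5 iterations
sag = a·(cosh(S/(2a)) − 1) = 8.558278·(cosh(1.612182) − 1) = 13.749687
T_max/T_min = cosh(S/(2a)) = 2.606595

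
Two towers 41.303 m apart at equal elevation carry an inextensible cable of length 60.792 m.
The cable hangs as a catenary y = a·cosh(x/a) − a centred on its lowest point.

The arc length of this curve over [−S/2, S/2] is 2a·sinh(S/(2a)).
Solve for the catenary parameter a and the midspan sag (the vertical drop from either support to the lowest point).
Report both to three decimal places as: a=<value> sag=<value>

seed: a₀ = √(S³/(24(L−S))) = √(41.303³/(24·19.489)) = 12.273601
iter 1: u=1.682595  f(a)=+2.952e+00  f'(a)=-4.171e+00  a ← 12.273601 − (+2.952e+00/-4.171e+00) = 12.981460
iter 2: u=1.590846  f(a)=+2.747e-01  f'(a)=-3.428e+00  a ← 12.981460 − (+2.747e-01/-3.428e+00) = 13.061591
iter 3: u=1.581086  f(a)=+2.916e-03  f'(a)=-3.355e+00  a ← 13.061591 − (+2.916e-03/-3.355e+00) = 13.062460
iter 4: u=1.580981  f(a)=+3.364e-07  f'(a)=-3.355e+00  a ← 13.062460 − (+3.364e-07/-3.355e+00) = 13.062460
iter 5: u=1.580981  f(a)=+0.000e+00  f'(a)=-3.355e+00  a ← 13.062460 − (+0.000e+00/-3.355e+00) = 13.062460
converged: |Δa| < 1e-12 after 5 iterations
sag = a·(cosh(S/(2a)) − 1) = 13.062460·(cosh(1.580981) − 1) = 20.021443
T_max/T_min = cosh(S/(2a)) = 2.532747

a=13.062 sag=20.021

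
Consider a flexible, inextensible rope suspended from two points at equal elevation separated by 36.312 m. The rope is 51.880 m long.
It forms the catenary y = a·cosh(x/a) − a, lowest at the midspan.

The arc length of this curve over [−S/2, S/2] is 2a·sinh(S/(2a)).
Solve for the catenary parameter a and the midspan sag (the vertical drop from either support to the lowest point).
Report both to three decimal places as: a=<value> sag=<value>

seed: a₀ = √(S³/(24(L−S))) = √(36.312³/(24·15.568)) = 11.320177
iter 1: u=1.603862  f(a)=+2.129e+00  f'(a)=-3.526e+00  a ← 11.320177 − (+2.129e+00/-3.526e+00) = 11.924072
iter 2: u=1.522634  f(a)=+1.823e-01  f'(a)=-2.946e+00  a ← 11.924072 − (+1.823e-01/-2.946e+00) = 11.985939
iter 3: u=1.514775  f(a)=+1.612e-03  f'(a)=-2.894e+00  a ← 11.985939 − (+1.612e-03/-2.894e+00) = 11.986496
iter 4: u=1.514705  f(a)=+1.284e-07  f'(a)=-2.894e+00  a ← 11.986496 − (+1.284e-07/-2.894e+00) = 11.986496
iter 5: u=1.514705  f(a)=+0.000e+00  f'(a)=-2.894e+00  a ← 11.986496 − (+0.000e+00/-2.894e+00) = 11.986496
converged: |Δa| < 1e-12 after 5 iterations
sag = a·(cosh(S/(2a)) − 1) = 11.986496·(cosh(1.514705) − 1) = 16.589012
T_max/T_min = cosh(S/(2a)) = 2.383975

a=11.986 sag=16.589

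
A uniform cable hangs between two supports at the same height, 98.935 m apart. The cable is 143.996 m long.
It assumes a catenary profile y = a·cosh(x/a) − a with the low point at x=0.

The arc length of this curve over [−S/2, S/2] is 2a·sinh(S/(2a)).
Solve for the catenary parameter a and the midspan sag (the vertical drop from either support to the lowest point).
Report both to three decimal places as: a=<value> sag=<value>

seed: a₀ = √(S³/(24(L−S))) = √(98.935³/(24·45.061)) = 29.923949
iter 1: u=1.653107  f(a)=+6.573e+00  f'(a)=-3.919e+00  a ← 29.923949 − (+6.573e+00/-3.919e+00) = 31.601122
iter 2: u=1.565372  f(a)=+5.931e-01  f'(a)=-3.241e+00  a ← 31.601122 − (+5.931e-01/-3.241e+00) = 31.784114
iter 3: u=1.556359  f(a)=+5.887e-03  f'(a)=-3.177e+00  a ← 31.784114 − (+5.887e-03/-3.177e+00) = 31.785967
iter 4: u=1.556269  f(a)=+5.926e-07  f'(a)=-3.176e+00  a ← 31.785967 − (+5.926e-07/-3.176e+00) = 31.785967
iter 5: u=1.556269  f(a)=+2.842e-14  f'(a)=-3.176e+00  a ← 31.785967 − (+2.842e-14/-3.176e+00) = 31.785967
converged: |Δa| < 1e-12 after 5 iterations
sag = a·(cosh(S/(2a)) − 1) = 31.785967·(cosh(1.556269) − 1) = 46.916382
T_max/T_min = cosh(S/(2a)) = 2.476009

a=31.786 sag=46.916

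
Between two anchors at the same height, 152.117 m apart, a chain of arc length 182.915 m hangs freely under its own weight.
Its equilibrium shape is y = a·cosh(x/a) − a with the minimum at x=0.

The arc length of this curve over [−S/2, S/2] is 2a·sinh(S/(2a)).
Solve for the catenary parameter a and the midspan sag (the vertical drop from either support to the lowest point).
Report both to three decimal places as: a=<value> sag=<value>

seed: a₀ = √(S³/(24(L−S))) = √(152.117³/(24·30.798)) = 69.008049
iter 1: u=1.102169  f(a)=+1.926e+00  f'(a)=-1.006e+00  a ← 69.008049 − (+1.926e+00/-1.006e+00) = 70.922543
iter 2: u=1.072416  f(a)=+8.304e-02  f'(a)=-9.208e-01  a ← 70.922543 − (+8.304e-02/-9.208e-01) = 71.012732
iter 3: u=1.071054  f(a)=+1.699e-04  f'(a)=-9.170e-01  a ← 71.012732 − (+1.699e-04/-9.170e-01) = 71.012918
iter 4: u=1.071052  f(a)=+7.138e-10  f'(a)=-9.170e-01  a ← 71.012918 − (+7.138e-10/-9.170e-01) = 71.012918
iter 5: u=1.071052  f(a)=+2.842e-14  f'(a)=-9.170e-01  a ← 71.012918 − (+2.842e-14/-9.170e-01) = 71.012918
converged: |Δa| < 1e-12 after 5 iterations
sag = a·(cosh(S/(2a)) − 1) = 71.012918·(cosh(1.071052) − 1) = 44.777016
T_max/T_min = cosh(S/(2a)) = 1.630547

a=71.013 sag=44.777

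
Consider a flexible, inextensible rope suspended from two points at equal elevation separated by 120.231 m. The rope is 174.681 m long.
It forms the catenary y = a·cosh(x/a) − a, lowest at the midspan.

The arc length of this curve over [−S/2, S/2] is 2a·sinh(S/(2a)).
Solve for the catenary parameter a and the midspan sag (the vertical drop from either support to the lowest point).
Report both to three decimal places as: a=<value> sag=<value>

seed: a₀ = √(S³/(24(L−S))) = √(120.231³/(24·54.450)) = 36.468687
iter 1: u=1.648414  f(a)=+7.895e+00  f'(a)=-3.880e+00  a ← 36.468687 − (+7.895e+00/-3.880e+00) = 38.503262
iter 2: u=1.561309  f(a)=+7.089e-01  f'(a)=-3.212e+00  a ← 38.503262 − (+7.089e-01/-3.212e+00) = 38.723940
iter 3: u=1.552412  f(a)=+6.960e-03  f'(a)=-3.149e+00  a ← 38.723940 − (+6.960e-03/-3.149e+00) = 38.726150
iter 4: u=1.552323  f(a)=+6.854e-07  f'(a)=-3.149e+00  a ← 38.726150 − (+6.854e-07/-3.149e+00) = 38.726150
iter 5: u=1.552323  f(a)=-2.842e-14  f'(a)=-3.149e+00  a ← 38.726150 − (-2.842e-14/-3.149e+00) = 38.726150
converged: |Δa| < 1e-12 after 5 iterations
sag = a·(cosh(S/(2a)) − 1) = 38.726150·(cosh(1.552323) − 1) = 56.814824
T_max/T_min = cosh(S/(2a)) = 2.467092

a=38.726 sag=56.815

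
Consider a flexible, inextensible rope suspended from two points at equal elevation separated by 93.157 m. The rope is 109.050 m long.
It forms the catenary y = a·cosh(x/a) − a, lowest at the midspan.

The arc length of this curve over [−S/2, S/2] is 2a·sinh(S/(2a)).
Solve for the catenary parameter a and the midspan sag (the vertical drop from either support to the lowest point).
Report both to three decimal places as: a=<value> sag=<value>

a=47.172 sag=24.926

seed: a₀ = √(S³/(24(L−S))) = √(93.157³/(24·15.893)) = 46.037812
iter 1: u=1.011744  f(a)=+8.335e-01  f'(a)=-7.637e-01  a ← 46.037812 − (+8.335e-01/-7.637e-01) = 47.129197
iter 2: u=0.988315  f(a)=+3.056e-02  f'(a)=-7.087e-01  a ← 47.129197 − (+3.056e-02/-7.087e-01) = 47.172322
iter 3: u=0.987412  f(a)=+4.455e-05  f'(a)=-7.066e-01  a ← 47.172322 − (+4.455e-05/-7.066e-01) = 47.172385
iter 4: u=0.987410  f(a)=+9.496e-11  f'(a)=-7.066e-01  a ← 47.172385 − (+9.496e-11/-7.066e-01) = 47.172385
iter 5: u=0.987410  f(a)=-1.421e-14  f'(a)=-7.066e-01  a ← 47.172385 − (-1.421e-14/-7.066e-01) = 47.172385
converged: |Δa| < 1e-12 after 5 iterations
sag = a·(cosh(S/(2a)) − 1) = 47.172385·(cosh(0.987410) − 1) = 24.926225
T_max/T_min = cosh(S/(2a)) = 1.528407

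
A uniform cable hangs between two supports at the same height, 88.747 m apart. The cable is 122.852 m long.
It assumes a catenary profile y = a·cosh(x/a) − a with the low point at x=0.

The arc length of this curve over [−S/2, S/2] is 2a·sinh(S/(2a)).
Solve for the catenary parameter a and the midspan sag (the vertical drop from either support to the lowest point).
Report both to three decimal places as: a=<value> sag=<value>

seed: a₀ = √(S³/(24(L−S))) = √(88.747³/(24·34.105)) = 29.222400
iter 1: u=1.518476  f(a)=+4.155e+00  f'(a)=-2.919e+00  a ← 29.222400 − (+4.155e+00/-2.919e+00) = 30.645951
iter 2: u=1.447940  f(a)=+3.229e-01  f'(a)=-2.481e+00  a ← 30.645951 − (+3.229e-01/-2.481e+00) = 30.776094
iter 3: u=1.441817  f(a)=+2.313e-03  f'(a)=-2.446e+00  a ← 30.776094 − (+2.313e-03/-2.446e+00) = 30.777040
iter 4: u=1.441773  f(a)=+1.206e-07  f'(a)=-2.445e+00  a ← 30.777040 − (+1.206e-07/-2.445e+00) = 30.777040
iter 5: u=1.441773  f(a)=+1.421e-14  f'(a)=-2.445e+00  a ← 30.777040 − (+1.421e-14/-2.445e+00) = 30.777040
converged: |Δa| < 1e-12 after 5 iterations
sag = a·(cosh(S/(2a)) − 1) = 30.777040·(cosh(1.441773) − 1) = 37.927979
T_max/T_min = cosh(S/(2a)) = 2.232347

a=30.777 sag=37.928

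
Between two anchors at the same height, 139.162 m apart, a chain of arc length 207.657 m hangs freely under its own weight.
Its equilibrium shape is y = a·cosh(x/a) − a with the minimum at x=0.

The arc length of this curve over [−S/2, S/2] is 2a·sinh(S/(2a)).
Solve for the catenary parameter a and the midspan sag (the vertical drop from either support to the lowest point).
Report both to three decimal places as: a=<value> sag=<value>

seed: a₀ = √(S³/(24(L−S))) = √(139.162³/(24·68.495)) = 40.489828
iter 1: u=1.718481  f(a)=+1.086e+01  f'(a)=-4.494e+00  a ← 40.489828 − (+1.086e+01/-4.494e+00) = 42.905372
iter 2: u=1.621732  f(a)=+1.047e+00  f'(a)=-3.665e+00  a ← 42.905372 − (+1.047e+00/-3.665e+00) = 43.191111
iter 3: u=1.611003  f(a)=+1.205e-02  f'(a)=-3.581e+00  a ← 43.191111 − (+1.205e-02/-3.581e+00) = 43.194475
iter 4: u=1.610877  f(a)=+1.634e-06  f'(a)=-3.580e+00  a ← 43.194475 − (+1.634e-06/-3.580e+00) = 43.194475
iter 5: u=1.610877  f(a)=+2.842e-14  f'(a)=-3.580e+00  a ← 43.194475 − (+2.842e-14/-3.580e+00) = 43.194475
converged: |Δa| < 1e-12 after 5 iterations
sag = a·(cosh(S/(2a)) − 1) = 43.194475·(cosh(1.610877) − 1) = 69.260494
T_max/T_min = cosh(S/(2a)) = 2.603457

a=43.194 sag=69.260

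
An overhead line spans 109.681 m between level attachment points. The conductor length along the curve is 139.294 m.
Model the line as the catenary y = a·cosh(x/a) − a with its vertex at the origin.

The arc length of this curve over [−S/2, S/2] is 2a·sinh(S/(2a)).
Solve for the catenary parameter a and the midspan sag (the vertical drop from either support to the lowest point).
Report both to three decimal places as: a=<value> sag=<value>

a=44.734 sag=38.042

seed: a₀ = √(S³/(24(L−S))) = √(109.681³/(24·29.613)) = 43.087399
iter 1: u=1.272774  f(a)=+2.493e+00  f'(a)=-1.611e+00  a ← 43.087399 − (+2.493e+00/-1.611e+00) = 44.635493
iter 2: u=1.228630  f(a)=+1.407e-01  f'(a)=-1.433e+00  a ← 44.635493 − (+1.407e-01/-1.433e+00) = 44.733628
iter 3: u=1.225935  f(a)=+5.071e-04  f'(a)=-1.423e+00  a ← 44.733628 − (+5.071e-04/-1.423e+00) = 44.733984
iter 4: u=1.225925  f(a)=+6.640e-09  f'(a)=-1.423e+00  a ← 44.733984 − (+6.640e-09/-1.423e+00) = 44.733984
iter 5: u=1.225925  f(a)=+2.842e-14  f'(a)=-1.423e+00  a ← 44.733984 − (+2.842e-14/-1.423e+00) = 44.733984
converged: |Δa| < 1e-12 after 5 iterations
sag = a·(cosh(S/(2a)) − 1) = 44.733984·(cosh(1.225925) − 1) = 38.041821
T_max/T_min = cosh(S/(2a)) = 1.850401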